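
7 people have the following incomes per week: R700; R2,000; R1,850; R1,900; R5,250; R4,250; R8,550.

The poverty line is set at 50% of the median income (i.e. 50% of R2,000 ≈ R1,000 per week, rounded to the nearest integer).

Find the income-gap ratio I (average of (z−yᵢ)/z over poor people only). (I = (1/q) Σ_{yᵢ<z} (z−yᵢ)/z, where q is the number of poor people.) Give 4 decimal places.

Below z: R700 (q = 1 of N = 7).
Relative gaps: 0.3000; sum = 0.300000.
The income-gap ratio divides by q (the poor only): 0.300000 / 1 = 0.3000.

0.3000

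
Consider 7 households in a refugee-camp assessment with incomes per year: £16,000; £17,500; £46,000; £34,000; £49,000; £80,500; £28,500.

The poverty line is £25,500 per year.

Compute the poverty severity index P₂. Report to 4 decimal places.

Incomes under z: £16,000, £17,500 (q = 2 of N = 7).
Normalized shortfalls: (25500−16000)/25500 = 0.3725; (25500−17500)/25500 = 0.3137.
Squared: 0.1388; 0.0984.
Sum = 0.237216; P₂ = 0.237216 / 7 = 0.0339.

0.0339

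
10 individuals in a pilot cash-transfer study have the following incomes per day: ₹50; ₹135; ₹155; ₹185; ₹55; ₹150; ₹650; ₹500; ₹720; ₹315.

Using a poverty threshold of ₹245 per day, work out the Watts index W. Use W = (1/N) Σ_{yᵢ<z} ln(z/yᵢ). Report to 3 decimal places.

Below z: ₹50, ₹55, ₹135, ₹150, ₹155, ₹185 (q = 6 of N = 10).
ln(z/y) terms: ln(245/50) = 1.5892; ln(245/55) = 1.4939; ln(245/135) = 0.5960; ln(245/150) = 0.4906; ln(245/155) = 0.4578; ln(245/185) = 0.2809.
W = 4.908502 / 10 = 0.491.

0.491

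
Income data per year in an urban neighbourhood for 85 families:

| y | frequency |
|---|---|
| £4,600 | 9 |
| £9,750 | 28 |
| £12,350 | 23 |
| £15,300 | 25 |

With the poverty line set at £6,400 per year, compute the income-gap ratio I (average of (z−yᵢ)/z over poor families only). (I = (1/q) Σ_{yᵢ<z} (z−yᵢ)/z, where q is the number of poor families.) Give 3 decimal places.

Below z: 9×£4,600 (q = 9 of N = 85).
Shortfall ratios (z−y)/z: 0.2812 (×9); sum = 2.531250.
I averages over the q = 9 poor units only: 2.531250 / 9 = 0.281.

0.281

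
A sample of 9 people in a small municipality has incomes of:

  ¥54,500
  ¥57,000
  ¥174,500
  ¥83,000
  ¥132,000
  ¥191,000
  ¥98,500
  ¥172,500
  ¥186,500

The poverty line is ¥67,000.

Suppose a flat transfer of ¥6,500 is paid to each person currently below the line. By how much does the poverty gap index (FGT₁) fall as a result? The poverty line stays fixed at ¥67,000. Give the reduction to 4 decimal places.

Before: below the line — ¥54,500, ¥57,000; poverty gap index (FGT₁) = 0.037313.
After the ¥6,500 transfer: below the line — ¥61,000, ¥63,500; poverty gap index (FGT₁) = 0.015755.
Reduction = 0.037313 − 0.015755 = 0.0216.

0.0216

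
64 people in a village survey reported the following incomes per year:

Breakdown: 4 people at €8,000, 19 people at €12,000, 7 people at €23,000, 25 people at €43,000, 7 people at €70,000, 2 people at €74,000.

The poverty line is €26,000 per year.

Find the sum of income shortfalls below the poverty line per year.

Below z: 4×€8,000, 19×€12,000, 7×€23,000 (q = 30 of N = 64).
Individual gaps: 4×(26000−8000) = 72000; 19×(26000−12000) = 266000; 7×(26000−23000) = 21000.
Aggregate gap = €359,000.

€359,000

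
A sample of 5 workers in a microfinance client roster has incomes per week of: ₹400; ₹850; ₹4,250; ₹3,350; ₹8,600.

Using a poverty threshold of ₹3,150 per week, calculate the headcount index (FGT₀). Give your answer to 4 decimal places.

2 of the 5 workers have income below ₹3,150.
H = 2/5 = 0.4000.

0.4000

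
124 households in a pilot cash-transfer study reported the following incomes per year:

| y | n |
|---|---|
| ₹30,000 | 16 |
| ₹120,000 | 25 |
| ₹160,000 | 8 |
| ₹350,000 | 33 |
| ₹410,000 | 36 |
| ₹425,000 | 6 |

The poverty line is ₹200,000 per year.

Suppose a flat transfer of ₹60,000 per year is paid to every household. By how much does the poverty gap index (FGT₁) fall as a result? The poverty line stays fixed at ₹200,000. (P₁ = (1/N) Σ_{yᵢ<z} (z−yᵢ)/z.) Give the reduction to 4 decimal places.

0.1121

Before: below the line — 16×₹30,000, 25×₹120,000, 8×₹160,000; poverty gap index (FGT₁) = 0.203226.
After the ₹60,000 transfer: below the line — 16×₹90,000, 25×₹180,000; poverty gap index (FGT₁) = 0.091129.
Reduction = 0.203226 − 0.091129 = 0.1121.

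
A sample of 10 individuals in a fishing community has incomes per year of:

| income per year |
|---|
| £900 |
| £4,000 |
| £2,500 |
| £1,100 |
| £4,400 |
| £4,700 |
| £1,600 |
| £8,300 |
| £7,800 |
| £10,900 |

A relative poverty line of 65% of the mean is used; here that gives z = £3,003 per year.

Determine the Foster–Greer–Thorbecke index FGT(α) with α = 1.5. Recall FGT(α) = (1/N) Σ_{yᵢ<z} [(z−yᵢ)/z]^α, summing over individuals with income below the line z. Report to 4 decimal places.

Below the line: £900, £1,100, £1,600, £2,500 (q = 4 of N = 10).
Gap ratios (z−y)/z: (3003−900)/3003 = 0.7003; (3003−1100)/3003 = 0.6337; (3003−1600)/3003 = 0.4672; (3003−2500)/3003 = 0.1675.
Raised to α = 1.5: 0.58604; 0.50446; 0.31934; 0.06855.
Sum = 1.478388; FGT(1.5) = 1.478388 / 10 = 0.1478.

0.1478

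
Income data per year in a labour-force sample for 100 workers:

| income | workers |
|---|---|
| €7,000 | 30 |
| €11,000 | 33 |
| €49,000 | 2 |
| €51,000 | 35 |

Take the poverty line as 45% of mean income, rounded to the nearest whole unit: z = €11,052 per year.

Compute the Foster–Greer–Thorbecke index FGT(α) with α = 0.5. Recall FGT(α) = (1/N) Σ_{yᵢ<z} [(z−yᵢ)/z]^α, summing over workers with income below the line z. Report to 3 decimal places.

Below z: 30×€7,000, 33×€11,000 (q = 63 of N = 100).
Relative gaps: (11052−7000)/11052 = 0.3666 (×30); (11052−11000)/11052 = 0.0047 (×33).
Raised to α = 0.5: 0.60550 (×30); 0.06859 (×33).
Sum = 20.428582; FGT(0.5) = 20.428582 / 100 = 0.204.

0.204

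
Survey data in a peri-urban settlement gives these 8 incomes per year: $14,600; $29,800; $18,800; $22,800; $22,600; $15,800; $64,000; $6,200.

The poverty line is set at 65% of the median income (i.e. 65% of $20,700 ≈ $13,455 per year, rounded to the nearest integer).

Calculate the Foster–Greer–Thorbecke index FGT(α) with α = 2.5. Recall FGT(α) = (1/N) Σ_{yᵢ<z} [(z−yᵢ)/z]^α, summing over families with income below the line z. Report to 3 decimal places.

Below z: $6,200 (q = 1 of N = 8).
Gap ratios (z−y)/z: (13455−6200)/13455 = 0.5392.
Raised to α = 2.5: 0.21349.
Sum = 0.213493; FGT(2.5) = 0.213493 / 8 = 0.027.

0.027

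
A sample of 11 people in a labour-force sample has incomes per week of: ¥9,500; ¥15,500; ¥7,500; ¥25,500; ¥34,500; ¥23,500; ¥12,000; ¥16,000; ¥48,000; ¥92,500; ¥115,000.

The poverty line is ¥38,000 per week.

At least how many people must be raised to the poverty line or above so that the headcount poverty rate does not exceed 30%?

8 of the 11 people are poor, so H = 8/11 = 0.727.
A headcount ratio of at most 30% allows at most ⌊0.30 × 11⌋ = 3 poor people.
So at least 8 − 3 = 5 must be lifted.

5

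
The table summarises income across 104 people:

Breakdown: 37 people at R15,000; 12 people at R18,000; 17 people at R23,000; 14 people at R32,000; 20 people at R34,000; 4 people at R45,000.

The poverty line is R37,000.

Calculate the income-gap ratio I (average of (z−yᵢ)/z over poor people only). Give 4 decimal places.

0.3811

Below the line: 37×R15,000, 12×R18,000, 17×R23,000, 14×R32,000, 20×R34,000 (q = 100 of N = 104).
Shortfall ratios (z−y)/z: 0.5946 (×37), 0.5135 (×12), 0.3784 (×17), 0.1351 (×14), 0.0811 (×20); sum = 38.108108.
I averages over the q = 100 poor units only: 38.108108 / 100 = 0.3811.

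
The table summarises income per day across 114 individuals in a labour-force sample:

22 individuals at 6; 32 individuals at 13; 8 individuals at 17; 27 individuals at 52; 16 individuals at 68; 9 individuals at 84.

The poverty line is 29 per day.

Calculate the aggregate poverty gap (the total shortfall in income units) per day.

1114

Incomes under z: 22×6, 32×13, 8×17 (q = 62 of N = 114).
Individual gaps: 22×(29−6) = 506; 32×(29−13) = 512; 8×(29−17) = 96.
Aggregate gap = 1114.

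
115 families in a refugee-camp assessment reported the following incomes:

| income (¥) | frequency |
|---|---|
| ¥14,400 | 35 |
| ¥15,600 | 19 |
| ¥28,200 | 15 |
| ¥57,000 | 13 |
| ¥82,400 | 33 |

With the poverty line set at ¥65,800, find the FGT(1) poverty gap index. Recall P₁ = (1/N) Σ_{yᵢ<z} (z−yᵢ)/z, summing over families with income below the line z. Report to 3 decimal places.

0.453

Incomes under z: 35×¥14,400, 19×¥15,600, 15×¥28,200, 13×¥57,000 (q = 82 of N = 115).
Normalized shortfalls: (65800−14400)/65800 = 0.7812 (×35); (65800−15600)/65800 = 0.7629 (×19); (65800−28200)/65800 = 0.5714 (×15); (65800−57000)/65800 = 0.1337 (×13).
Σ = 52.145897. Dividing by the full population N = 115 gives P₁ = 0.453.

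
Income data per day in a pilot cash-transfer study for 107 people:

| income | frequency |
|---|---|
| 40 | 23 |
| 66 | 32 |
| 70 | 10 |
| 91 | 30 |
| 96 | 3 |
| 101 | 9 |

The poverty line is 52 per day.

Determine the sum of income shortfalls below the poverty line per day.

276

Below the line: 23×40 (q = 23 of N = 107).
Individual gaps: 23×(52−40) = 276.
Aggregate gap = 276.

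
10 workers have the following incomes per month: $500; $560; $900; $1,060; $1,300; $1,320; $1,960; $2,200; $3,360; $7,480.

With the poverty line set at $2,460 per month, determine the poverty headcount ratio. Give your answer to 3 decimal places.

0.800

8 of the 10 workers have income below $2,460.
H = 8/10 = 0.800.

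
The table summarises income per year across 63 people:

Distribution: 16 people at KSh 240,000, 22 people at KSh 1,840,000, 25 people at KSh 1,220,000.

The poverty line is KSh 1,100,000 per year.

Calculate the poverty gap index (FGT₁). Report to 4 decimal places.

Poor units: 16×KSh 240,000 (q = 16 of N = 63).
Shortfall ratios: (1100000−240000)/1100000 = 0.7818 (×16).
Σ = 12.509091. Dividing by the full population N = 63 gives P₁ = 0.1986.

0.1986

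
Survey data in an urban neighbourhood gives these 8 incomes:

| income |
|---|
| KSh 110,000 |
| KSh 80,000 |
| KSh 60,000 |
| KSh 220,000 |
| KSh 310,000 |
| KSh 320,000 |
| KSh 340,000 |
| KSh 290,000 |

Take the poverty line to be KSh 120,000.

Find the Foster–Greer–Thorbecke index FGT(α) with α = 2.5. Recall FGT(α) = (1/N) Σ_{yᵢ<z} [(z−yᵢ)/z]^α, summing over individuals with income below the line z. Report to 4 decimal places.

0.0304

Incomes under z: KSh 60,000, KSh 80,000, KSh 110,000 (q = 3 of N = 8).
Normalized shortfalls: (120000−60000)/120000 = 0.5000; (120000−80000)/120000 = 0.3333; (120000−110000)/120000 = 0.0833.
Raised to α = 2.5: 0.17678; 0.06415; 0.00200.
Sum = 0.242931; FGT(2.5) = 0.242931 / 8 = 0.0304.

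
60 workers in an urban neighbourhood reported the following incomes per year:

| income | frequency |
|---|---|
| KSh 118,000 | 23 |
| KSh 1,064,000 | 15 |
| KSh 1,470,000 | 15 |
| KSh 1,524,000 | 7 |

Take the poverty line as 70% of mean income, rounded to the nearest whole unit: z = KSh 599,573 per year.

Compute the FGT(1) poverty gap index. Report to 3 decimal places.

Below z: 23×KSh 118,000 (q = 23 of N = 60).
Normalized shortfalls: (599573−118000)/599573 = 0.8032 (×23).
Sum of shortfalls = 18.473445; P₁ averages over all N: 18.473445 / 60 = 0.308.

0.308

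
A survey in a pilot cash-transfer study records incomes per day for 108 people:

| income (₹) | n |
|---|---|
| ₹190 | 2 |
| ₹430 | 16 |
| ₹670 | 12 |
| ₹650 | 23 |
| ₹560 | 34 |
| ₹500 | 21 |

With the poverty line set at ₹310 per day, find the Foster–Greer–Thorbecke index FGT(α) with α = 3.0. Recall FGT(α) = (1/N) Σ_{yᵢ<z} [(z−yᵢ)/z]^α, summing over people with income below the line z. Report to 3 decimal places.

Below the line: 2×₹190 (q = 2 of N = 108).
Gap ratios (z−y)/z: (310−190)/310 = 0.3871 (×2).
Raised to α = 3.0: 0.05800 (×2).
Sum = 0.116008; FGT(3.0) = 0.116008 / 108 = 0.001.

0.001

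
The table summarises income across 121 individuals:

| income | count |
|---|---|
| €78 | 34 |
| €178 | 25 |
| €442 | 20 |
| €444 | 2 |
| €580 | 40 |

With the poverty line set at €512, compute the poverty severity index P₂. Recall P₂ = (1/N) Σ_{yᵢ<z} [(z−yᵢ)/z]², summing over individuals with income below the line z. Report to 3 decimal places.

0.293

Below z: 34×€78, 25×€178, 20×€442, 2×€444 (q = 81 of N = 121).
Gap ratios (z−y)/z: (512−78)/512 = 0.8477 (×34); (512−178)/512 = 0.6523 (×25); (512−442)/512 = 0.1367 (×20); (512−444)/512 = 0.1328 (×2).
Squared: 0.7185 (×34); 0.4256 (×25); 0.0187 (×20); 0.0176 (×2).
Sum = 35.477646; P₂ = 35.477646 / 121 = 0.293.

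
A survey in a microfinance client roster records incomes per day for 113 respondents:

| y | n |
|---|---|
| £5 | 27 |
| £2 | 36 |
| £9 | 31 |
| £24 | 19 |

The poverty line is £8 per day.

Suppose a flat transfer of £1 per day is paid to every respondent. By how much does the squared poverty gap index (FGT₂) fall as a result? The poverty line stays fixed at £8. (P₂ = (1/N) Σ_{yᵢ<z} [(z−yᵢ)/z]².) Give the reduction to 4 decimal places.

Before: below the line — 36×£2, 27×£5; squared poverty gap index (FGT₂) = 0.212804.
After the £1 transfer: below the line — 36×£3, 27×£6; squared poverty gap index (FGT₂) = 0.139381.
Reduction = 0.212804 − 0.139381 = 0.0734.

0.0734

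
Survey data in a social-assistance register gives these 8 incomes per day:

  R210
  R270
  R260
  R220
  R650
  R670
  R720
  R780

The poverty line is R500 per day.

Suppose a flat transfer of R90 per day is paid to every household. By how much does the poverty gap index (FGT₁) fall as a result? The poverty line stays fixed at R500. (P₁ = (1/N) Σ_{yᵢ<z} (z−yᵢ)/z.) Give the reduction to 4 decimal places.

0.0900

Before: below the line — R210, R220, R260, R270; poverty gap index (FGT₁) = 0.260000.
After the R90 transfer: below the line — R300, R310, R350, R360; poverty gap index (FGT₁) = 0.170000.
Reduction = 0.260000 − 0.170000 = 0.0900.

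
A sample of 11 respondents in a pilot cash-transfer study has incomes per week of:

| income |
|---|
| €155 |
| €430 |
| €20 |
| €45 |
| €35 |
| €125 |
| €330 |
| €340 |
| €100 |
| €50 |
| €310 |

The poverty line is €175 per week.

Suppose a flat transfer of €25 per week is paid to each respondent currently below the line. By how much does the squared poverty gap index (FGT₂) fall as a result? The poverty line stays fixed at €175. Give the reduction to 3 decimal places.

Before: below the line — €20, €35, €45, €50, €100, €125, €155; squared poverty gap index (FGT₂) = 0.25135.
After the €25 transfer: below the line — €45, €60, €70, €75, €125, €150; squared poverty gap index (FGT₂) = 0.16111.
Reduction = 0.25135 − 0.16111 = 0.090.

0.090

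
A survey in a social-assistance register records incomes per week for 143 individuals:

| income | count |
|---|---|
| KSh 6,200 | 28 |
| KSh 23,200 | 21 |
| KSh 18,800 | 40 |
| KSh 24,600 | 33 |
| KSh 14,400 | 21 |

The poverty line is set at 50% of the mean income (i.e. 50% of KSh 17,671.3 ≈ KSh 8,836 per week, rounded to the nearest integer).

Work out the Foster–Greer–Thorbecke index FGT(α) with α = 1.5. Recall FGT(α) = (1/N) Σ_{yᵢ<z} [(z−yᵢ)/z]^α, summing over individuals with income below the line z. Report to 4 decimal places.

0.0319

Poor units: 28×KSh 6,200 (q = 28 of N = 143).
Gap ratios (z−y)/z: (8836−6200)/8836 = 0.2983 (×28).
Raised to α = 1.5: 0.16294 (×28).
Sum = 4.562392; FGT(1.5) = 4.562392 / 143 = 0.0319.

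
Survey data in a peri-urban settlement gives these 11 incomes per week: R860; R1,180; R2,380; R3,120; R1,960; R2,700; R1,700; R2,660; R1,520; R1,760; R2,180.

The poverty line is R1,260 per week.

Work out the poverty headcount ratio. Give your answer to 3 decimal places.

2 of the 11 respondents have income below R1,260.
H = 2/11 = 0.182.

0.182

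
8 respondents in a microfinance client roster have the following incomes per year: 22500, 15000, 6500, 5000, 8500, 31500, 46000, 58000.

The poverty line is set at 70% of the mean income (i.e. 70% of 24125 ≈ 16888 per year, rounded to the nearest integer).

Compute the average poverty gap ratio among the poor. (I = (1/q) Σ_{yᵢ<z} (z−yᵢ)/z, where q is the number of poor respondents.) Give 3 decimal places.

Incomes under z: 5000, 6500, 8500, 15000 (q = 4 of N = 8).
Shortfall ratios (z−y)/z: 0.7039, 0.6151, 0.4967, 0.1118; sum = 1.927523.
I averages over the q = 4 poor units only: 1.927523 / 4 = 0.482.

0.482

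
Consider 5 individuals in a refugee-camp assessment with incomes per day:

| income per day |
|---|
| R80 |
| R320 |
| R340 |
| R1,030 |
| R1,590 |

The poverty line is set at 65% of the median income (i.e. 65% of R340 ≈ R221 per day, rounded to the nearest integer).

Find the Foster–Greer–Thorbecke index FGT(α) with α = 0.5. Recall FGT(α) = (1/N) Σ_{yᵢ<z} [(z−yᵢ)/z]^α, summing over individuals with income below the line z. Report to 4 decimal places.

Incomes under z: R80 (q = 1 of N = 5).
Relative gaps: (221−80)/221 = 0.6380.
Raised to α = 0.5: 0.79875.
Sum = 0.798755; FGT(0.5) = 0.798755 / 5 = 0.1598.

0.1598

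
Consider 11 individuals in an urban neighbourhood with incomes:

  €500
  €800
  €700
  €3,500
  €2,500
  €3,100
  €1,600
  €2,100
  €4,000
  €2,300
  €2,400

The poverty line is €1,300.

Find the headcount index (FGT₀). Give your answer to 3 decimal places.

3 of the 11 individuals have income below €1,300.
H = 3/11 = 0.273.

0.273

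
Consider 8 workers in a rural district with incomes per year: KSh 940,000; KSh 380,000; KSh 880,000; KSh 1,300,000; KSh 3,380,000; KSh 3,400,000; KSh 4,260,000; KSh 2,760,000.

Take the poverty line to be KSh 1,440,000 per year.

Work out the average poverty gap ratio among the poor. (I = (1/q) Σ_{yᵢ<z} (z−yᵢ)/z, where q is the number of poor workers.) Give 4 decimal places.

0.3924

Below z: KSh 380,000, KSh 880,000, KSh 940,000, KSh 1,300,000 (q = 4 of N = 8).
Shortfall ratios (z−y)/z: 0.7361, 0.3889, 0.3472, 0.0972; sum = 1.569444.
I averages over the q = 4 poor units only: 1.569444 / 4 = 0.3924.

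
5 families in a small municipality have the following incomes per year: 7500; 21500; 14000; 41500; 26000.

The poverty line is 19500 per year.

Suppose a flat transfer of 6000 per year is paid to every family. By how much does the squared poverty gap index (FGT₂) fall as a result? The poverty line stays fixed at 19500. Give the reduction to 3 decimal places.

Before: below the line — 7500, 14000; squared poverty gap index (FGT₂) = 0.09165.
After the 6000 transfer: below the line — 13500; squared poverty gap index (FGT₂) = 0.01893.
Reduction = 0.09165 − 0.01893 = 0.073.

0.073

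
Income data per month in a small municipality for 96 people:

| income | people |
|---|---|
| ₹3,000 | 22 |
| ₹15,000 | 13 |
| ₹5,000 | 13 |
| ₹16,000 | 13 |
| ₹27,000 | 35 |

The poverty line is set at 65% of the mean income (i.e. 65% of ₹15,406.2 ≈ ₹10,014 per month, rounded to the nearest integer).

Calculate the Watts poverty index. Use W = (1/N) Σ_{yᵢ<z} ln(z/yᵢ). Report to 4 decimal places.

0.3703

Poor units: 22×₹3,000, 13×₹5,000 (q = 35 of N = 96).
ln(z/y) terms: ln(10014/3000) = 1.2054 (×22); ln(10014/5000) = 0.6945 (×13).
W = 35.547281 / 96 = 0.3703.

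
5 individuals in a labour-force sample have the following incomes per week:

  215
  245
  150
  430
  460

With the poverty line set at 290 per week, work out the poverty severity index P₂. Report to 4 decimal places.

Below the line: 150, 215, 245 (q = 3 of N = 5).
Shortfall ratios: (290−150)/290 = 0.4828; (290−215)/290 = 0.2586; (290−245)/290 = 0.1552.
Squared: 0.2331; 0.0669; 0.0241.
Sum = 0.324019; P₂ = 0.324019 / 5 = 0.0648.

0.0648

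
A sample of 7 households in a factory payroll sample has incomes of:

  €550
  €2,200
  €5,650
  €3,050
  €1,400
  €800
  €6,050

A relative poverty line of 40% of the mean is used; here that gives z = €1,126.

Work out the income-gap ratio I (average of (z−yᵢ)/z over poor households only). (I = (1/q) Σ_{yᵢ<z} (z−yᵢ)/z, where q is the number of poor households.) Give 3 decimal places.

Below z: €550, €800 (q = 2 of N = 7).
Shortfall ratios (z−y)/z: 0.5115, 0.2895; sum = 0.801066.
The income-gap ratio divides by q (the poor only): 0.801066 / 2 = 0.401.

0.401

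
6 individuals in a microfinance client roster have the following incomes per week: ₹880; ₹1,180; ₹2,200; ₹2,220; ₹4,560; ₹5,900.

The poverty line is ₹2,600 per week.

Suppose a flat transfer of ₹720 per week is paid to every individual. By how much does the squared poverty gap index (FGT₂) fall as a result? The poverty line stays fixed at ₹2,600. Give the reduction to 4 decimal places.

0.0934

Before: below the line — ₹880, ₹1,180, ₹2,200, ₹2,220; squared poverty gap index (FGT₂) = 0.130158.
After the ₹720 transfer: below the line — ₹1,600, ₹1,900; squared poverty gap index (FGT₂) = 0.036736.
Reduction = 0.130158 − 0.036736 = 0.0934.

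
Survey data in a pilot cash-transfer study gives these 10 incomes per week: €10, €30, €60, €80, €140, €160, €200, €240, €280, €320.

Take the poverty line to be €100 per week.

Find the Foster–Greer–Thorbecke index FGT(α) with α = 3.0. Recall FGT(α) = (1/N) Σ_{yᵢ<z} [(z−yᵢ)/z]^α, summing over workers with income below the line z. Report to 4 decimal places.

Below the line: €10, €30, €60, €80 (q = 4 of N = 10).
Shortfall ratios: (100−10)/100 = 0.9000; (100−30)/100 = 0.7000; (100−60)/100 = 0.4000; (100−80)/100 = 0.2000.
Raised to α = 3.0: 0.72900; 0.34300; 0.06400; 0.00800.
Sum = 1.144000; FGT(3.0) = 1.144000 / 10 = 0.1144.

0.1144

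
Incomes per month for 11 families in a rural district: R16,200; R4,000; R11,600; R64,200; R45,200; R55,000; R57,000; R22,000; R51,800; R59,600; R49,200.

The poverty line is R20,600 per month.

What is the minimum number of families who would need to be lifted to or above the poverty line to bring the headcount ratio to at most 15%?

Currently q = 3 of N = 11 are below the line (H = 0.273).
A headcount ratio of at most 15% allows at most ⌊0.15 × 11⌋ = 1 poor families.
So at least 3 − 1 = 2 must be lifted.

2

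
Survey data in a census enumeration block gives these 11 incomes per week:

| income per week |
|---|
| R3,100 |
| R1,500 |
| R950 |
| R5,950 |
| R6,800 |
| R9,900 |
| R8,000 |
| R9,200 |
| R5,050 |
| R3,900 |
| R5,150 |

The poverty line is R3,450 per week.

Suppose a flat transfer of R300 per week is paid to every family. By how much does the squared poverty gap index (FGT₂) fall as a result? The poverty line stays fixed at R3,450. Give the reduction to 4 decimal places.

Before: below the line — R950, R1,500, R3,100; squared poverty gap index (FGT₂) = 0.077715.
After the R300 transfer: below the line — R1,250, R1,800, R3,400; squared poverty gap index (FGT₂) = 0.057780.
Reduction = 0.077715 − 0.057780 = 0.0199.

0.0199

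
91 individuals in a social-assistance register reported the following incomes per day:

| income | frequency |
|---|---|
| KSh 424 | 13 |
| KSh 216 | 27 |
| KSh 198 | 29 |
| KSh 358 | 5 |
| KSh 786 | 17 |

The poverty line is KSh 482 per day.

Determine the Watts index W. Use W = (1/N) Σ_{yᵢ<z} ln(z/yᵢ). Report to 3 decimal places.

0.556

Poor units: 29×KSh 198, 27×KSh 216, 5×KSh 358, 13×KSh 424 (q = 74 of N = 91).
Log gaps: ln(482/198) = 0.8897 (×29); ln(482/216) = 0.8027 (×27); ln(482/358) = 0.2974 (×5); ln(482/424) = 0.1282 (×13).
W = 50.626404 / 91 = 0.556.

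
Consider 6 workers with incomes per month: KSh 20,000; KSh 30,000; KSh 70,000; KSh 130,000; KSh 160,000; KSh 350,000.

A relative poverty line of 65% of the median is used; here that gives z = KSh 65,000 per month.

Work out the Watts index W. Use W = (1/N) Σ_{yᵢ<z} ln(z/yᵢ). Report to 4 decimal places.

0.3253

Poor units: KSh 20,000, KSh 30,000 (q = 2 of N = 6).
Log shortfalls: ln(65000/20000) = 1.1787; ln(65000/30000) = 0.7732.
W = 1.951845 / 6 = 0.3253.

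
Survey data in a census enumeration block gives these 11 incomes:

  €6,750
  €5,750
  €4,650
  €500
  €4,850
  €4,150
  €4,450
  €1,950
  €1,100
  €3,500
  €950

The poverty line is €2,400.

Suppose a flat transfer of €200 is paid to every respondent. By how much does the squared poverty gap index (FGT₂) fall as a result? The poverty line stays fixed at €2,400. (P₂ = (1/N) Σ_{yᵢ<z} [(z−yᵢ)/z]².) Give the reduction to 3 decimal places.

Before: below the line — €500, €950, €1,100, €1,950; squared poverty gap index (FGT₂) = 0.12003.
After the €200 transfer: below the line — €700, €1,150, €1,300, €2,150; squared poverty gap index (FGT₂) = 0.09036.
Reduction = 0.12003 − 0.09036 = 0.030.

0.030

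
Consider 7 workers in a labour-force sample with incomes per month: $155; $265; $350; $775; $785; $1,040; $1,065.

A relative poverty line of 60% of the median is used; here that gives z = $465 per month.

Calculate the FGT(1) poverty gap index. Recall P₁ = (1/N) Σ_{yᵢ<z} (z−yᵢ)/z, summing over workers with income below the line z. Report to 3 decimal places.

0.192

Poor units: $155, $265, $350 (q = 3 of N = 7).
Shortfall ratios: (465−155)/465 = 0.6667; (465−265)/465 = 0.4301; (465−350)/465 = 0.2473.
Sum of shortfalls = 1.344086; P₁ averages over all N: 1.344086 / 7 = 0.192.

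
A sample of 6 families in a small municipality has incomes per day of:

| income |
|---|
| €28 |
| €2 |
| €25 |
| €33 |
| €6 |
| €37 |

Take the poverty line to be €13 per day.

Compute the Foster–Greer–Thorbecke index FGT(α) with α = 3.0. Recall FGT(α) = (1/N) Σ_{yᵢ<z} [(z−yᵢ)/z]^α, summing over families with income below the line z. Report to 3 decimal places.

0.127

Below z: €2, €6 (q = 2 of N = 6).
Relative gaps: (13−2)/13 = 0.8462; (13−6)/13 = 0.5385.
Raised to α = 3.0: 0.60583; 0.15612.
Sum = 0.761948; FGT(3.0) = 0.761948 / 6 = 0.127.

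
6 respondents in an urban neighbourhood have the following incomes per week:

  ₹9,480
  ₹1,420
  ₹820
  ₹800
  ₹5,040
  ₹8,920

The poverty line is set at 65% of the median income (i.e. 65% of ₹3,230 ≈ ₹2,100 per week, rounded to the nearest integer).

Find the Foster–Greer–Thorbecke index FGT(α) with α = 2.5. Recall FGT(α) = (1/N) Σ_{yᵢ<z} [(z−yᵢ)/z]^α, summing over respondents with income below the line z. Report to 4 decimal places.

0.1085

Poor units: ₹800, ₹820, ₹1,420 (q = 3 of N = 6).
Shortfall ratios: (2100−800)/2100 = 0.6190; (2100−820)/2100 = 0.6095; (2100−1420)/2100 = 0.3238.
Raised to α = 2.5: 0.30152; 0.29005; 0.05967.
Sum = 0.651234; FGT(2.5) = 0.651234 / 6 = 0.1085.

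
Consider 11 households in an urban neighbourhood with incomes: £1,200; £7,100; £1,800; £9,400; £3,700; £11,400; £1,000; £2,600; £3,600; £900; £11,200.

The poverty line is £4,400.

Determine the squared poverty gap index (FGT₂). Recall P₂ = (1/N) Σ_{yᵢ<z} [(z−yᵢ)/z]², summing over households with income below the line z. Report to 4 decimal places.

Incomes under z: £900, £1,000, £1,200, £1,800, £2,600, £3,600, £3,700 (q = 7 of N = 11).
Normalized shortfalls: (4400−900)/4400 = 0.7955; (4400−1000)/4400 = 0.7727; (4400−1200)/4400 = 0.7273; (4400−1800)/4400 = 0.5909; (4400−2600)/4400 = 0.4091; (4400−3600)/4400 = 0.1818; (4400−3700)/4400 = 0.1591.
Squared: 0.6327; 0.5971; 0.5289; 0.3492; 0.1674; 0.0331; 0.0253.
Sum = 2.333678; P₂ = 2.333678 / 11 = 0.2122.

0.2122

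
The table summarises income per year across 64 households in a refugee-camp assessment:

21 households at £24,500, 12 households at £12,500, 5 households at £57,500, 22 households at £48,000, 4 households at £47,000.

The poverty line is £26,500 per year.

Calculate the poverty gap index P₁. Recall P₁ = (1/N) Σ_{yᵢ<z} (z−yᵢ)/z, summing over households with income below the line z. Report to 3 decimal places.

Incomes under z: 12×£12,500, 21×£24,500 (q = 33 of N = 64).
Gap ratios (z−y)/z: (26500−12500)/26500 = 0.5283 (×12); (26500−24500)/26500 = 0.0755 (×21).
Σ = 7.924528. Dividing by the full population N = 64 gives P₁ = 0.124.

0.124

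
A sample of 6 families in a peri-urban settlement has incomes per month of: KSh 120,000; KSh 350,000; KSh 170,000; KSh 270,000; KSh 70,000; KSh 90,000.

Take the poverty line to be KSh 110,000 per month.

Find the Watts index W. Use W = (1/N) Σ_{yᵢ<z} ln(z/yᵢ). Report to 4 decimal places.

0.1088

Below the line: KSh 70,000, KSh 90,000 (q = 2 of N = 6).
Log gaps: ln(110000/70000) = 0.4520; ln(110000/90000) = 0.2007.
W = 0.652656 / 6 = 0.1088.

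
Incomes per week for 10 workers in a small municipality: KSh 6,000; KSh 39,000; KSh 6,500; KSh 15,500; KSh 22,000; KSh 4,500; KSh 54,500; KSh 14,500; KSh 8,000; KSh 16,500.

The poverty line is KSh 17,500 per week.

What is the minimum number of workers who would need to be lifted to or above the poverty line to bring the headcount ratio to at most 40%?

Currently q = 7 of N = 10 are below the line (H = 0.700).
A headcount ratio of at most 40% allows at most ⌊0.40 × 10⌋ = 4 poor workers.
So at least 7 − 4 = 3 must be lifted.

3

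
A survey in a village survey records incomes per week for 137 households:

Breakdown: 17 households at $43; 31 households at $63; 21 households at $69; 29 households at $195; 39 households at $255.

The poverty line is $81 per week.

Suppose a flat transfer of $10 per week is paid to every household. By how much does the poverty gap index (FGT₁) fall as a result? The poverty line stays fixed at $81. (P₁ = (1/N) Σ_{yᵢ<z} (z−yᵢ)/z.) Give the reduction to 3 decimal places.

Before: below the line — 17×$43, 31×$63, 21×$69; poverty gap index (FGT₁) = 0.13121.
After the $10 transfer: below the line — 17×$53, 31×$73, 21×$79; poverty gap index (FGT₁) = 0.06903.
Reduction = 0.13121 − 0.06903 = 0.062.

0.062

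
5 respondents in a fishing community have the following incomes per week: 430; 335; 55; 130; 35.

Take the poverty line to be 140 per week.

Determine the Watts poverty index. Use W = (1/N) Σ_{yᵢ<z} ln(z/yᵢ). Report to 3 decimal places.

Poor units: 35, 55, 130 (q = 3 of N = 5).
Log gaps: ln(140/35) = 1.3863; ln(140/55) = 0.9343; ln(140/130) = 0.0741.
W = 2.394712 / 5 = 0.479.

0.479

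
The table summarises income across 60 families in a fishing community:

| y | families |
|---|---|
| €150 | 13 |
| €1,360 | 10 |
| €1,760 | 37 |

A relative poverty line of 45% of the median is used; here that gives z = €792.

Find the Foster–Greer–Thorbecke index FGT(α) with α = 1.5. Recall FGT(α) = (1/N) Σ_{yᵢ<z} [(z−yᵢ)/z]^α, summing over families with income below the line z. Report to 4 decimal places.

0.1581

Below z: 13×€150 (q = 13 of N = 60).
Shortfall ratios: (792−150)/792 = 0.8106 (×13).
Raised to α = 1.5: 0.72982 (×13).
Sum = 9.487638; FGT(1.5) = 9.487638 / 60 = 0.1581.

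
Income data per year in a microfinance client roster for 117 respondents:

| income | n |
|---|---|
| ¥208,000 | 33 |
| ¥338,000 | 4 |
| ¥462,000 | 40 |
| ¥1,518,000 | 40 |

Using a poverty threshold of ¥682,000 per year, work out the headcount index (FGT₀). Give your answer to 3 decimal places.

0.658

77 of the 117 respondents have income below ¥682,000.
H = 77/117 = 0.658.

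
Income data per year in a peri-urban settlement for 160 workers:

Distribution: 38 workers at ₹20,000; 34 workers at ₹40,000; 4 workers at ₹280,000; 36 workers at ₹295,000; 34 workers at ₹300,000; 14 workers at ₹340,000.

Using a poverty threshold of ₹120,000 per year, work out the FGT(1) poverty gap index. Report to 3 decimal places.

0.340

Poor units: 38×₹20,000, 34×₹40,000 (q = 72 of N = 160).
Normalized shortfalls: (120000−20000)/120000 = 0.8333 (×38); (120000−40000)/120000 = 0.6667 (×34).
Sum of shortfalls = 54.333333; P₁ averages over all N: 54.333333 / 160 = 0.340.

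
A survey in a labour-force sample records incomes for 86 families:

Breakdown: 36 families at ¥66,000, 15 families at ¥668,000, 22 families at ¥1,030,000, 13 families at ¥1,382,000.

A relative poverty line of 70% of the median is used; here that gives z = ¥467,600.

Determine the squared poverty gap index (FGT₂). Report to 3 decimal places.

Poor units: 36×¥66,000 (q = 36 of N = 86).
Normalized shortfalls: (467600−66000)/467600 = 0.8589 (×36).
Squared: 0.7376 (×36).
Sum = 26.554670; P₂ = 26.554670 / 86 = 0.309.

0.309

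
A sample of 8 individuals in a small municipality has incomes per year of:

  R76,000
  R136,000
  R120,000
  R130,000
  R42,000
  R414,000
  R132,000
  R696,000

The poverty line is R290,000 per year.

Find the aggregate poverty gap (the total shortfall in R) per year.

Below the line: R42,000, R76,000, R120,000, R130,000, R132,000, R136,000 (q = 6 of N = 8).
Individual gaps: 290000−42000 = 248000; 290000−76000 = 214000; 290000−120000 = 170000; 290000−130000 = 160000; 290000−132000 = 158000; 290000−136000 = 154000.
Aggregate gap = R1,104,000.

R1,104,000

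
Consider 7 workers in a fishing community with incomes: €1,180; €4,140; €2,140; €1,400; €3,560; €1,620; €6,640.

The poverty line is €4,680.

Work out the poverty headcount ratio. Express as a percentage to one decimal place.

6 of the 7 workers have income below €4,680.
H = 6/7 = 85.7%.

85.7%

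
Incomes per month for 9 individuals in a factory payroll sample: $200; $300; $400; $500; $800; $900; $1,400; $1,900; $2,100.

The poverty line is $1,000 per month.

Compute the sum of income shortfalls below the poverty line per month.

Poor units: $200, $300, $400, $500, $800, $900 (q = 6 of N = 9).
Individual gaps: 1000−200 = 800; 1000−300 = 700; 1000−400 = 600; 1000−500 = 500; 1000−800 = 200; 1000−900 = 100.
Aggregate gap = $2,900.

$2,900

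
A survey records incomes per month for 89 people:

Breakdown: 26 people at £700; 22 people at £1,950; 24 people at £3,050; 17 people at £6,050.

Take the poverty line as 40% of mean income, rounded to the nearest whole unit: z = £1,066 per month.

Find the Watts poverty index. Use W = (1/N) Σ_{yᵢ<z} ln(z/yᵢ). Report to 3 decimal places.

0.123

Poor units: 26×£700 (q = 26 of N = 89).
Log shortfalls: ln(1066/700) = 0.4206 (×26).
W = 10.935295 / 89 = 0.123.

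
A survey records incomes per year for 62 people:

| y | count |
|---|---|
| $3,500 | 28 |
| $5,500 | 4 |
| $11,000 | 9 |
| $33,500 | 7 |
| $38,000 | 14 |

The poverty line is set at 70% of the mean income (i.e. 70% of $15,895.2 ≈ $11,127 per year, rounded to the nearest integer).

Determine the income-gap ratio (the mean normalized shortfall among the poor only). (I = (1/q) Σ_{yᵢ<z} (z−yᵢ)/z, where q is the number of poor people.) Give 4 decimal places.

Below z: 28×$3,500, 4×$5,500, 9×$11,000 (q = 41 of N = 62).
Shortfall ratios (z−y)/z: 0.6854 (×28), 0.5057 (×4), 0.0114 (×9); sum = 21.318145.
I averages over the q = 41 poor units only: 21.318145 / 41 = 0.5200.

0.5200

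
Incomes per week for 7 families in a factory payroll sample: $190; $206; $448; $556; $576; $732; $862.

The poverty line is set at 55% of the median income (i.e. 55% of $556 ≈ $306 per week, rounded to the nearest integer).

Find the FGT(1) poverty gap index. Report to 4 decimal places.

0.1008

Below the line: $190, $206 (q = 2 of N = 7).
Normalized shortfalls: (306−190)/306 = 0.3791; (306−206)/306 = 0.3268.
Sum of shortfalls = 0.705882; P₁ averages over all N: 0.705882 / 7 = 0.1008.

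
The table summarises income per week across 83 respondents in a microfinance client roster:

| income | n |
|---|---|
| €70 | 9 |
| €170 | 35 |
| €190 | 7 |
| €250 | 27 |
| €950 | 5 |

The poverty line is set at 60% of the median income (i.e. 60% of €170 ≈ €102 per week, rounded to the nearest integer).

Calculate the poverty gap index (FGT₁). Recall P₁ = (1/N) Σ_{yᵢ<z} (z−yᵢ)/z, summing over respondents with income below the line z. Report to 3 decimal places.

0.034

Below z: 9×€70 (q = 9 of N = 83).
Normalized shortfalls: (102−70)/102 = 0.3137 (×9).
Σ = 2.823529. Dividing by the full population N = 83 gives P₁ = 0.034.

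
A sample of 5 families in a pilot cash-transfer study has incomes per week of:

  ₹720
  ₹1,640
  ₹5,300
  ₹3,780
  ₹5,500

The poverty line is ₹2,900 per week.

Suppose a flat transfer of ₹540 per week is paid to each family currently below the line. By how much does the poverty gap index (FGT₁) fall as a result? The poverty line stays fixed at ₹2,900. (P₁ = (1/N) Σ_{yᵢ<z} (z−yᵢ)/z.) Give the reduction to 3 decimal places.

Before: below the line — ₹720, ₹1,640; poverty gap index (FGT₁) = 0.23724.
After the ₹540 transfer: below the line — ₹1,260, ₹2,180; poverty gap index (FGT₁) = 0.16276.
Reduction = 0.23724 − 0.16276 = 0.074.

0.074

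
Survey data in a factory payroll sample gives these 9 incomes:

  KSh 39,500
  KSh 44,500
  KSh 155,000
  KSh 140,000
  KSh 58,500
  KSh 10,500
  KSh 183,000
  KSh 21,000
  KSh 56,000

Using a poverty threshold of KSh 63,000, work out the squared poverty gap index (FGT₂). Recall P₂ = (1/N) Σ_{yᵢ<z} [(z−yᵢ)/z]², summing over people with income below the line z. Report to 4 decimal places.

Incomes under z: KSh 10,500, KSh 21,000, KSh 39,500, KSh 44,500, KSh 56,000, KSh 58,500 (q = 6 of N = 9).
Shortfall ratios: (63000−10500)/63000 = 0.8333; (63000−21000)/63000 = 0.6667; (63000−39500)/63000 = 0.3730; (63000−44500)/63000 = 0.2937; (63000−56000)/63000 = 0.1111; (63000−58500)/63000 = 0.0714.
Squared: 0.6944; 0.4444; 0.1391; 0.0862; 0.0123; 0.0051.
Sum = 1.381708; P₂ = 1.381708 / 9 = 0.1535.

0.1535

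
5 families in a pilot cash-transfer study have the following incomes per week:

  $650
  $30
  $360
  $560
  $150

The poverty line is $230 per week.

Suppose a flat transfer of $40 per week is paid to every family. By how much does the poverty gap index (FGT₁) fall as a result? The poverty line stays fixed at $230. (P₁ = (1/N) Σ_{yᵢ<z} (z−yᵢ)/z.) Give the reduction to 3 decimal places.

Before: below the line — $30, $150; poverty gap index (FGT₁) = 0.24348.
After the $40 transfer: below the line — $70, $190; poverty gap index (FGT₁) = 0.17391.
Reduction = 0.24348 − 0.17391 = 0.070.

0.070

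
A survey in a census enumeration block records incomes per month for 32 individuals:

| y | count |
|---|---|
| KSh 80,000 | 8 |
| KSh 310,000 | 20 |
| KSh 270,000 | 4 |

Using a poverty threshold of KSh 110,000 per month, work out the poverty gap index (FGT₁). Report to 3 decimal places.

Below z: 8×KSh 80,000 (q = 8 of N = 32).
Normalized shortfalls: (110000−80000)/110000 = 0.2727 (×8).
Sum of shortfalls = 2.181818; P₁ averages over all N: 2.181818 / 32 = 0.068.

0.068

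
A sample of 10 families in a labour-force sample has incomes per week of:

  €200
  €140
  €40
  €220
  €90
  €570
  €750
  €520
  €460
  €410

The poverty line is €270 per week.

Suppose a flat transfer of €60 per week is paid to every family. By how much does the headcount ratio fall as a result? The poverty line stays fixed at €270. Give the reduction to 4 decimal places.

0.1000

Before: below the line — €40, €90, €140, €200, €220; headcount ratio = 0.500000.
After the €60 transfer: below the line — €100, €150, €200, €260; headcount ratio = 0.400000.
Reduction = 0.500000 − 0.400000 = 0.1000.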